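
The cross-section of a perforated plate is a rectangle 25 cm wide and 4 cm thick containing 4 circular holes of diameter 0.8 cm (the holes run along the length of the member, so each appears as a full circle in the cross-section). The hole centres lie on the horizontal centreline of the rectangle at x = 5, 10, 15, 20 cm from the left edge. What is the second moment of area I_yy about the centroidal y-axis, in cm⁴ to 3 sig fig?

I_yy ≈ 5150 cm⁴

Break the section into simple shapes (no overlaps), measuring from the bottom-left corner of the bounding box.
Plate: 25 × 4, A = 100 cm², x = 12.5 cm, Ī = 5208.3 cm⁴.
Hole 1 (subtracted): ⌀0.8, A = 0.50265 cm², x = 5 cm, Ī = 0.020106 cm⁴.
Hole 2 (subtracted): ⌀0.8, A = 0.50265 cm², x = 10 cm, Ī = 0.020106 cm⁴.
Hole 3 (subtracted): ⌀0.8, A = 0.50265 cm², x = 15 cm, Ī = 0.020106 cm⁴.
Hole 4 (subtracted): ⌀0.8, A = 0.50265 cm², x = 20 cm, Ī = 0.020106 cm⁴.
By symmetry the centroid is at mid-width, x̄ = 12.5 cm.
Transfer each piece to the centroidal y-axis using Ī + A·d² with d = x − 12.5:
  plate: d = 0 cm → contributes +5208.3 cm⁴
  hole 1: d = -7.5 cm → contributes −28.294 cm⁴
  hole 2: d = -2.5 cm → contributes −3.1617 cm⁴
  hole 3: d = 2.5 cm → contributes −3.1617 cm⁴
  hole 4: d = 7.5 cm → contributes −28.294 cm⁴
Total I = 5145.4 cm⁴.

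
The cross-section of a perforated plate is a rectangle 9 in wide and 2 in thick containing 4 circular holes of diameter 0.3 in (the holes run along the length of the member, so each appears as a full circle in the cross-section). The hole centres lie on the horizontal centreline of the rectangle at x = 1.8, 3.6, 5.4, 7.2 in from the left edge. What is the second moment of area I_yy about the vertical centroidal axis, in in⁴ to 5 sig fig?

I_yy ≈ 120.35 in⁴

Split into non-overlapping primitives; take the origin at the lower-left of the bounding box.
Plate: 9 × 2, A = 18 in², x = 4.5 in, Ī = 121.5 in⁴.
Hole 1 (subtracted): ⌀0.3, A = 0.07068583 in², x = 1.8 in, Ī = 0.0003976078 in⁴.
Hole 2 (subtracted): ⌀0.3, A = 0.07068583 in², x = 3.6 in, Ī = 0.0003976078 in⁴.
Hole 3 (subtracted): ⌀0.3, A = 0.07068583 in², x = 5.4 in, Ī = 0.0003976078 in⁴.
Hole 4 (subtracted): ⌀0.3, A = 0.07068583 in², x = 7.2 in, Ī = 0.0003976078 in⁴.
By symmetry the centroid is at mid-width, x̄ = 4.5 in.
Transfer each piece to the vertical centroidal axis using Ī + A·d² with d = x − 4.5:
  plate: d = 0 in → contributes +121.5 in⁴
  hole 1: d = -2.7 in → contributes −0.5156973 in⁴
  hole 2: d = -0.9 in → contributes −0.05765313 in⁴
  hole 3: d = 0.9 in → contributes −0.05765313 in⁴
  hole 4: d = 2.7 in → contributes −0.5156973 in⁴
Total I = 120.3533 in⁴.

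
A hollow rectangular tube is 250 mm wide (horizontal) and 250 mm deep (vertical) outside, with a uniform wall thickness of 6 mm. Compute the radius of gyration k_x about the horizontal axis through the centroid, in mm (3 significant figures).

k_x ≈ 99.6 mm

Decompose the section into non-overlapping parts with the origin at the bottom-left of its bounding rectangle.
Outer rectangle: 250 × 250, A = 62 500 mm², y = 125 mm, Ī = 325 520 833 mm⁴.
Inner void (subtracted): 238 × 238, A = 56 644 mm², y = 125 mm, Ī = 267 378 561 mm⁴.
By symmetry the centroid is at mid-height, ȳ = 125 mm.
All pieces are centred on the horizontal axis through the centroid, so I = ΣĪ (holes subtracted) = 58 142 272 mm⁴.
Radius of gyration: k = √(I/A) = √(58 142 272 / 5 856) = 99.643 mm.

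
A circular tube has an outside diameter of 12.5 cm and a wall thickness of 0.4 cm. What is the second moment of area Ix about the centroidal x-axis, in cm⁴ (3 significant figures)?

Ix ≈ 279 cm⁴

Decompose the section into non-overlapping parts with the origin at the bottom-left of its bounding rectangle.
Outer circle: ⌀12.5, A = 122.72 cm², y = 6.25 cm, Ī = 1198.4 cm⁴.
Bore (subtracted): ⌀11.7, A = 107.51 cm², y = 6.25 cm, Ī = 919.84 cm⁴.
By symmetry the centroid is at mid-height, ȳ = 6.25 cm.
All pieces are centred on the centroidal x-axis, so I = ΣĪ (holes subtracted) = 278.58 cm⁴.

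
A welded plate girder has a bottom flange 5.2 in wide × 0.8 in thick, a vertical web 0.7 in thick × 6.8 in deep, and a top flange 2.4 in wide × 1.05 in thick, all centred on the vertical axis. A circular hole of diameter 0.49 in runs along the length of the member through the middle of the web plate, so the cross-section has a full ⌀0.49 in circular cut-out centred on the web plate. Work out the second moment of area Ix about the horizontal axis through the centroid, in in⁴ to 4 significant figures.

Break the section into simple shapes (no overlaps), measuring from the bottom-left corner of the bounding box.
Bottom plate: 5.2 × 0.8, A = 4.16 in², y = 0.4 in, Ī = 0.221867 in⁴.
Web plate: 0.7 × 6.8, A = 4.76 in², y = 4.2 in, Ī = 18.3419 in⁴.
Top plate: 2.4 × 1.05, A = 2.52 in², y = 8.125 in, Ī = 0.231525 in⁴.
Hole (subtracted): ⌀0.49, A = 0.188574 in², y = 4.2 in, Ī = 0.00282979 in⁴.
Centroid: ȳ = ΣA·y / ΣA = 3.67411 in.
Transfer each piece to the horizontal axis through the centroid using Ī + A·d² with d = y − 3.67411:
  bottom plate: d = -3.27411 in → contributes +44.8162 in⁴
  web plate: d = 0.525889 in → contributes +19.6583 in⁴
  top plate: d = 4.45089 in → contributes +50.1538 in⁴
  hole: d = 0.525889 in → contributes −0.0549817 in⁴
Total I = 114.573 in⁴.

Ix ≈ 114.6 in⁴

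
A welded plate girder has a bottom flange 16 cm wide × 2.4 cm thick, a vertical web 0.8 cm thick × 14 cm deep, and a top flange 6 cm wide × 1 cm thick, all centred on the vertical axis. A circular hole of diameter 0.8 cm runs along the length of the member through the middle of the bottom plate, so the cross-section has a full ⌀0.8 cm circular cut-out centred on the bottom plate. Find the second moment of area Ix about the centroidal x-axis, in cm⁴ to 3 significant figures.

Ix ≈ 1810 cm⁴

Break the section into simple shapes (no overlaps), measuring from the bottom-left corner of the bounding box.
Bottom plate: 16 × 2.4, A = 38.4 cm², y = 1.2 cm, Ī = 18.432 cm⁴.
Web plate: 0.8 × 14, A = 11.2 cm², y = 9.4 cm, Ī = 182.93 cm⁴.
Top plate: 6 × 1, A = 6 cm², y = 16.9 cm, Ī = 0.5 cm⁴.
Hole (subtracted): ⌀0.8, A = 0.50265 cm², y = 1.2 cm, Ī = 0.020106 cm⁴.
Centroid: ȳ = ΣA·y / ΣA = 4.5766 cm.
Transfer each piece to the centroidal x-axis using Ī + A·d² with d = y − 4.5766:
  bottom plate: d = -3.3766 cm → contributes +456.24 cm⁴
  web plate: d = 4.8234 cm → contributes +443.51 cm⁴
  top plate: d = 12.323 cm → contributes +911.7 cm⁴
  hole: d = -3.3766 cm → contributes −5.751 cm⁴
Total I = 1805.7 cm⁴.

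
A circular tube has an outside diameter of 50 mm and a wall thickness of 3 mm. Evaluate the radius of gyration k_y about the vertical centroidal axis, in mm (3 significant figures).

k_y ≈ 16.7 mm

Decompose the section into non-overlapping parts with the origin at the bottom-left of its bounding rectangle.
Outer circle: ⌀50, A = 1963.5 mm², x = 25 mm, Ī = 306 796 mm⁴.
Bore (subtracted): ⌀44, A = 1520.5 mm², x = 25 mm, Ī = 183 984 mm⁴.
By symmetry the centroid is at mid-width, x̄ = 25 mm.
All pieces are centred on the vertical centroidal axis, so I = ΣĪ (holes subtracted) = 122 812 mm⁴.
Radius of gyration: k = √(I/A) = √(122 812 / 442.96) = 16.651 mm.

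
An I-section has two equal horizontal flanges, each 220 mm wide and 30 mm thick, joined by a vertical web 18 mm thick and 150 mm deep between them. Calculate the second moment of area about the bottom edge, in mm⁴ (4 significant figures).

Split into non-overlapping primitives; take the origin at the lower-left of the bounding box.
Bottom flange: 220 × 30, A = 6 600 mm², y = 15 mm, Ī = 495 000 mm⁴.
Web: 18 × 150, A = 2 700 mm², y = 105 mm, Ī = 5 062 500 mm⁴.
Top flange: 220 × 30, A = 6 600 mm², y = 195 mm, Ī = 495 000 mm⁴.
Transfer each piece to the bottom edge using Ī + A·d² with d = y − 0:
  bottom flange: d = 15 mm → contributes +1 980 000 mm⁴
  web: d = 105 mm → contributes +34 830 000 mm⁴
  top flange: d = 195 mm → contributes +251 460 000 mm⁴
Total I = 288 270 000 mm⁴.

I_base ≈ 2.883 × 10⁸ mm⁴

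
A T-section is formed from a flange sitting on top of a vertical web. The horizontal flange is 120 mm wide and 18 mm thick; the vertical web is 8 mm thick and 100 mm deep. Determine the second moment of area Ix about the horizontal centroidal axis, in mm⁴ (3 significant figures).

Decompose the section into non-overlapping parts with the origin at the bottom-left of its bounding rectangle.
Flange: 120 × 18, A = 2 160 mm², y = 109 mm, Ī = 58 320 mm⁴.
Web: 8 × 100, A = 800 mm², y = 50 mm, Ī = 666 667 mm⁴.
Centroid: ȳ = ΣA·y / ΣA = 93.054 mm.
Transfer each piece to the horizontal centroidal axis using Ī + A·d² with d = y − 93.054:
  flange: d = 15.946 mm → contributes +607 550 mm⁴
  web: d = -43.054 mm → contributes +2 149 588 mm⁴
Total I = 2 757 138 mm⁴.

Ix ≈ 2.76 × 10⁶ mm⁴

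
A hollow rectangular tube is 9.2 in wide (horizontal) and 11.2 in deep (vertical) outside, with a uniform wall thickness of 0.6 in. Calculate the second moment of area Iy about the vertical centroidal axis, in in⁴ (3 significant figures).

Iy ≈ 300 in⁴

Split into non-overlapping primitives; take the origin at the lower-left of the bounding box.
Outer rectangle: 9.2 × 11.2, A = 103.04 in², x = 4.6 in, Ī = 726.78 in⁴.
Inner void (subtracted): 8 × 10, A = 80 in², x = 4.6 in, Ī = 426.67 in⁴.
By symmetry the centroid is at mid-width, x̄ = 4.6 in.
All pieces are centred on the vertical centroidal axis, so I = ΣĪ (holes subtracted) = 300.11 in⁴.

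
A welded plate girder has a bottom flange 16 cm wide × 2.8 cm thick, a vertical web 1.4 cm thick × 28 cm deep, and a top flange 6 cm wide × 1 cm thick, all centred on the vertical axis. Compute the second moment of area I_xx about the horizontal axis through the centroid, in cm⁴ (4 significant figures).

Split into non-overlapping primitives; take the origin at the lower-left of the bounding box.
Bottom plate: 16 × 2.8, A = 44.8 cm², y = 1.4 cm, Ī = 29.2693 cm⁴.
Web plate: 1.4 × 28, A = 39.2 cm², y = 16.8 cm, Ī = 2561.07 cm⁴.
Top plate: 6 × 1, A = 6 cm², y = 31.3 cm, Ī = 0.5 cm⁴.
Centroid: ȳ = ΣA·y / ΣA = 10.1009 cm.
Transfer each piece to the horizontal axis through the centroid using Ī + A·d² with d = y − 10.1009:
  bottom plate: d = -8.70089 cm → contributes +3420.87 cm⁴
  web plate: d = 6.69911 cm → contributes +4320.29 cm⁴
  top plate: d = 21.1991 cm → contributes +2696.91 cm⁴
Total I = 10438.1 cm⁴.

I_xx ≈ 1.044 × 10⁴ cm⁴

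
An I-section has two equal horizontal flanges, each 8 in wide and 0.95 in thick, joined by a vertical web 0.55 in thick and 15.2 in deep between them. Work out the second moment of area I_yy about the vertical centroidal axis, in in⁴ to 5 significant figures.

I_yy ≈ 81.277 in⁴

Decompose the section into non-overlapping parts with the origin at the bottom-left of its bounding rectangle.
Bottom flange: 8 × 0.95, A = 7.6 in², x = 4 in, Ī = 40.53333 in⁴.
Web: 0.55 × 15.2, A = 8.36 in², x = 4 in, Ī = 0.2107417 in⁴.
Top flange: 8 × 0.95, A = 7.6 in², x = 4 in, Ī = 40.53333 in⁴.
By symmetry the centroid is at mid-width, x̄ = 4 in.
All pieces are centred on the vertical centroidal axis, so I = ΣĪ = 81.27741 in⁴.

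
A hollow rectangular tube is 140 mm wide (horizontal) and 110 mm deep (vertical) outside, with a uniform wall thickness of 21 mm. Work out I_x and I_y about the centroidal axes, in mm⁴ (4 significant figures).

Split into non-overlapping primitives; take the origin at the lower-left of the bounding box.
Outer rectangle: 140 × 110, A = 15 400 mm², y = 55 mm, Ī = 15 528 333 mm⁴.
Inner void (subtracted): 98 × 68, A = 6 664 mm², y = 55 mm, Ī = 2 567 861 mm⁴.
By symmetry the centroid is at mid-height, ȳ = 55 mm.
All pieces are centred on the centroidal x-axis, so I = ΣĪ (holes subtracted) = 12 960 472 mm⁴.
Repeating about the centroidal y-axis gives I_y = 19 819 912 mm⁴.

I_x ≈ 1.296 × 10⁷ mm⁴, I_y ≈ 1.982 × 10⁷ mm⁴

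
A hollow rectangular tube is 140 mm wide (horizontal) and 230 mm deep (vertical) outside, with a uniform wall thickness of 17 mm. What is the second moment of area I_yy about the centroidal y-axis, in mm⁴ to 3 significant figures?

Split into non-overlapping primitives; take the origin at the lower-left of the bounding box.
Outer rectangle: 140 × 230, A = 32 200 mm², x = 70 mm, Ī = 52 593 333 mm⁴.
Inner void (subtracted): 106 × 196, A = 20 776 mm², x = 70 mm, Ī = 19 453 261 mm⁴.
By symmetry the centroid is at mid-width, x̄ = 70 mm.
All pieces are centred on the centroidal y-axis, so I = ΣĪ (holes subtracted) = 33 140 072 mm⁴.

I_yy ≈ 3.31 × 10⁷ mm⁴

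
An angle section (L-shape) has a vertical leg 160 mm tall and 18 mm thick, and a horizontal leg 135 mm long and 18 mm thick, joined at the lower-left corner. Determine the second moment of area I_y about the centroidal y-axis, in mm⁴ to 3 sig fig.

I_y ≈ 8.02 × 10⁶ mm⁴

Break the section into simple shapes (no overlaps), measuring from the bottom-left corner of the bounding box.
Vertical leg: 18 × 160, A = 2 880 mm², x = 9 mm, Ī = 77 760 mm⁴.
Horizontal leg (remainder): 117 × 18, A = 2 106 mm², x = 76.5 mm, Ī = 2 402 420 mm⁴.
Centroid: x̄ = ΣA·x / ΣA = 37.511 mm.
Transfer each piece to the centroidal y-axis using Ī + A·d² with d = x − 37.511:
  vertical leg: d = -28.511 mm → contributes +2 418 818 mm⁴
  horizontal leg (remainder): d = 38.989 mm → contributes +5 603 867 mm⁴
Total I = 8 022 685 mm⁴.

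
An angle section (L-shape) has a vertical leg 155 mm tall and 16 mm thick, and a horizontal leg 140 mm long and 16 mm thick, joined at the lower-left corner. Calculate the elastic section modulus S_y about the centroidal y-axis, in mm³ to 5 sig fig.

Split into non-overlapping primitives; take the origin at the lower-left of the bounding box.
Vertical leg: 16 × 155, A = 2 480 mm², x = 8 mm, Ī = 52906.67 mm⁴.
Horizontal leg (remainder): 124 × 16, A = 1 984 mm², x = 78 mm, Ī = 2 542 165 mm⁴.
Centroid: x̄ = ΣA·x / ΣA = 39.11111 mm.
Transfer each piece to the centroidal y-axis using Ī + A·d² with d = x − 39.11111:
  vertical leg: d = -31.11111 mm → contributes +2 453 302 mm⁴
  horizontal leg (remainder): d = 38.88889 mm → contributes +5 542 659 mm⁴
Total I = 7 995 961 mm⁴.
Extreme fibre distance c = 100.8889 mm; S = I/c = 79255.12 mm³.

S_y ≈ 7.9255 × 10⁴ mm³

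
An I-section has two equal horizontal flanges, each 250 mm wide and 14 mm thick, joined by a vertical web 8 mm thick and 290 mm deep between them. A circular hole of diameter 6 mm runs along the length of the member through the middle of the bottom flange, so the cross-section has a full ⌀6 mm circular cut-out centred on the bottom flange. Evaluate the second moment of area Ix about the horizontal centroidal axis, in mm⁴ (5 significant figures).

Split into non-overlapping primitives; take the origin at the lower-left of the bounding box.
Bottom flange: 250 × 14, A = 3 500 mm², y = 7 mm, Ī = 57166.67 mm⁴.
Web: 8 × 290, A = 2 320 mm², y = 159 mm, Ī = 16 259 333 mm⁴.
Top flange: 250 × 14, A = 3 500 mm², y = 311 mm, Ī = 57166.67 mm⁴.
Hole (subtracted): ⌀6, A = 28.27433 mm², y = 7 mm, Ī = 63.61725 mm⁴.
Centroid: ȳ = ΣA·y / ΣA = 159.4625 mm.
Transfer each piece to the horizontal centroidal axis using Ī + A·d² with d = y − 159.4625:
  bottom flange: d = -152.4625 mm → contributes +81 414 047 mm⁴
  web: d = -0.4625297 mm → contributes +16 259 830 mm⁴
  top flange: d = 151.5375 mm → contributes +80 429 784 mm⁴
  hole: d = -152.4625 mm → contributes −657295.5 mm⁴
Total I = 177 446 365 mm⁴.

Ix ≈ 1.7745 × 10⁸ mm⁴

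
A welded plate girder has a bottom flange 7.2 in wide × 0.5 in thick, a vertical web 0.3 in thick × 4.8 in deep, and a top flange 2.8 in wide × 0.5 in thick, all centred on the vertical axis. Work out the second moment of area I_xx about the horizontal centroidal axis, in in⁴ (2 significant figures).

I_xx ≈ 33 in⁴

Treat the section as a set of non-overlapping primitives; coordinates are from the bounding-box lower-left.
Bottom plate: 7.2 × 0.5, A = 3.6 in², y = 0.25 in, Ī = 0.075 in⁴.
Web plate: 0.3 × 4.8, A = 1.44 in², y = 2.9 in, Ī = 2.765 in⁴.
Top plate: 2.8 × 0.5, A = 1.4 in², y = 5.55 in, Ī = 0.02917 in⁴.
Centroid: ȳ = ΣA·y / ΣA = 1.995 in.
Transfer each piece to the horizontal centroidal axis using Ī + A·d² with d = y − 1.995:
  bottom plate: d = -1.745 in → contributes +11.03 in⁴
  web plate: d = 0.9053 in → contributes +3.945 in⁴
  top plate: d = 3.555 in → contributes +17.73 in⁴
Total I = 32.7 in⁴.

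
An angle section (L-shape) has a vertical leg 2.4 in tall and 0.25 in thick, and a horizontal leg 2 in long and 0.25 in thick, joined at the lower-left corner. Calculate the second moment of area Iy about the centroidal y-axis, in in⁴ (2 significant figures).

Decompose the section into non-overlapping parts with the origin at the bottom-left of its bounding rectangle.
Vertical leg: 0.25 × 2.4, A = 0.6 in², x = 0.125 in, Ī = 0.003125 in⁴.
Horizontal leg (remainder): 1.75 × 0.25, A = 0.4375 in², x = 1.125 in, Ī = 0.1117 in⁴.
Centroid: x̄ = ΣA·x / ΣA = 0.5467 in.
Transfer each piece to the centroidal y-axis using Ī + A·d² with d = x − 0.5467:
  vertical leg: d = -0.4217 in → contributes +0.1098 in⁴
  horizontal leg (remainder): d = 0.5783 in → contributes +0.258 in⁴
Total I = 0.3678 in⁴.

Iy ≈ 0.37 in⁴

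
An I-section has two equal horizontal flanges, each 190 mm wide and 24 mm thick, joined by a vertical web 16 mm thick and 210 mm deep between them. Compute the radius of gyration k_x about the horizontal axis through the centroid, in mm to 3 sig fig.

Split into non-overlapping primitives; take the origin at the lower-left of the bounding box.
Bottom flange: 190 × 24, A = 4 560 mm², y = 12 mm, Ī = 218 880 mm⁴.
Web: 16 × 210, A = 3 360 mm², y = 129 mm, Ī = 12 348 000 mm⁴.
Top flange: 190 × 24, A = 4 560 mm², y = 246 mm, Ī = 218 880 mm⁴.
By symmetry the centroid is at mid-height, ȳ = 129 mm.
Transfer each piece to the horizontal axis through the centroid using Ī + A·d² with d = y − 129:
  bottom flange: d = -117 mm → contributes +62 640 720 mm⁴
  web: d = 0 mm → contributes +12 348 000 mm⁴
  top flange: d = 117 mm → contributes +62 640 720 mm⁴
Total I = 137 629 440 mm⁴.
Radius of gyration: k = √(I/A) = √(137 629 440 / 12 480) = 105.01 mm.

k_x ≈ 105 mm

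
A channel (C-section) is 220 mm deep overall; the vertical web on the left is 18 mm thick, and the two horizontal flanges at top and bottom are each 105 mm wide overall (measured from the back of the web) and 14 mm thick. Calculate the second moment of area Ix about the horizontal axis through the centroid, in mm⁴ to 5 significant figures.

Split into non-overlapping primitives; take the origin at the lower-left of the bounding box.
Web: 18 × 220, A = 3 960 mm², y = 110 mm, Ī = 15 972 000 mm⁴.
Top flange (beyond web): 87 × 14, A = 1 218 mm², y = 213 mm, Ī = 19 894 mm⁴.
Bottom flange (beyond web): 87 × 14, A = 1 218 mm², y = 7 mm, Ī = 19 894 mm⁴.
By symmetry the centroid is at mid-height, ȳ = 110 mm.
Transfer each piece to the horizontal axis through the centroid using Ī + A·d² with d = y − 110:
  web: d = 0 mm → contributes +15 972 000 mm⁴
  top flange (beyond web): d = 103 mm → contributes +12 941 656 mm⁴
  bottom flange (beyond web): d = -103 mm → contributes +12 941 656 mm⁴
Total I = 41 855 312 mm⁴.

Ix ≈ 4.1855 × 10⁷ mm⁴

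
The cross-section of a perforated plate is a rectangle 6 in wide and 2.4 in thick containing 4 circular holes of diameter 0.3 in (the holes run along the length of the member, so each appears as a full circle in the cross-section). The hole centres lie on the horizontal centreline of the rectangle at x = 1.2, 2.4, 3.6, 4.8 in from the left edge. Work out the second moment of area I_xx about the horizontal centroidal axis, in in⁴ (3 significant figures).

I_xx ≈ 6.91 in⁴

Treat the section as a set of non-overlapping primitives; coordinates are from the bounding-box lower-left.
Plate: 6 × 2.4, A = 14.4 in², y = 1.2 in, Ī = 6.912 in⁴.
Hole 1 (subtracted): ⌀0.3, A = 0.070686 in², y = 1.2 in, Ī = 0.00039761 in⁴.
Hole 2 (subtracted): ⌀0.3, A = 0.070686 in², y = 1.2 in, Ī = 0.00039761 in⁴.
Hole 3 (subtracted): ⌀0.3, A = 0.070686 in², y = 1.2 in, Ī = 0.00039761 in⁴.
Hole 4 (subtracted): ⌀0.3, A = 0.070686 in², y = 1.2 in, Ī = 0.00039761 in⁴.
By symmetry the centroid is at mid-height, ȳ = 1.2 in.
All pieces are centred on the horizontal centroidal axis, so I = ΣĪ (holes subtracted) = 6.9104 in⁴.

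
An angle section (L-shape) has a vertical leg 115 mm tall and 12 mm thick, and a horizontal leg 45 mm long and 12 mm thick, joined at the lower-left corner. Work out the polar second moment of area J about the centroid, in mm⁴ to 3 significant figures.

Decompose the section into non-overlapping parts with the origin at the bottom-left of its bounding rectangle.
Vertical leg: 12 × 115, A = 1 380 mm², y = 57.5 mm, Ī = 1 520 875 mm⁴.
Horizontal leg (remainder): 33 × 12, A = 396 mm², y = 6 mm, Ī = 4 752 mm⁴.
Centroid: ȳ = ΣA·y / ΣA = 46.017 mm.
Transfer each piece to the centroidal x-axis using Ī + A·d² with d = y − 46.017:
  vertical leg: d = 11.483 mm → contributes +1 702 844 mm⁴
  horizontal leg (remainder): d = -40.017 mm → contributes +638 887 mm⁴
Total I = 2 341 731 mm⁴.
For the y-axis: x̄ = 11.017 mm.
Repeating about the centroidal y-axis gives I_y = 208 271 mm⁴.
Polar second moment: J = I_x + I_y = 2 550 003 mm⁴.

J ≈ 2.55 × 10⁶ mm⁴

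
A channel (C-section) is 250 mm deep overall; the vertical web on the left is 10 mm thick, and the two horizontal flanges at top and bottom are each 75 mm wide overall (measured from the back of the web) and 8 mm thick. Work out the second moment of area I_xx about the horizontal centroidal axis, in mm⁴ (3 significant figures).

I_xx ≈ 2.83 × 10⁷ mm⁴

Split into non-overlapping primitives; take the origin at the lower-left of the bounding box.
Web: 10 × 250, A = 2 500 mm², y = 125 mm, Ī = 13 020 833 mm⁴.
Top flange (beyond web): 65 × 8, A = 520 mm², y = 246 mm, Ī = 2773.3 mm⁴.
Bottom flange (beyond web): 65 × 8, A = 520 mm², y = 4 mm, Ī = 2773.3 mm⁴.
By symmetry the centroid is at mid-height, ȳ = 125 mm.
Transfer each piece to the horizontal centroidal axis using Ī + A·d² with d = y − 125:
  web: d = 0 mm → contributes +13 020 833 mm⁴
  top flange (beyond web): d = 121 mm → contributes +7 616 093 mm⁴
  bottom flange (beyond web): d = -121 mm → contributes +7 616 093 mm⁴
Total I = 28 253 020 mm⁴.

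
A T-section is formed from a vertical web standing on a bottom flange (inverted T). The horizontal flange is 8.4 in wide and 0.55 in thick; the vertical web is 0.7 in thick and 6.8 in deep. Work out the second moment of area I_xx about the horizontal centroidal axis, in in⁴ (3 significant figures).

I_xx ≈ 50.1 in⁴

Treat the section as a set of non-overlapping primitives; coordinates are from the bounding-box lower-left.
Flange: 8.4 × 0.55, A = 4.62 in², y = 0.275 in, Ī = 0.11646 in⁴.
Web: 0.7 × 6.8, A = 4.76 in², y = 3.95 in, Ī = 18.342 in⁴.
Centroid: ȳ = ΣA·y / ΣA = 2.1399 in.
Transfer each piece to the horizontal centroidal axis using Ī + A·d² with d = y − 2.1399:
  flange: d = -1.8649 in → contributes +16.185 in⁴
  web: d = 1.8101 in → contributes +33.937 in⁴
Total I = 50.122 in⁴.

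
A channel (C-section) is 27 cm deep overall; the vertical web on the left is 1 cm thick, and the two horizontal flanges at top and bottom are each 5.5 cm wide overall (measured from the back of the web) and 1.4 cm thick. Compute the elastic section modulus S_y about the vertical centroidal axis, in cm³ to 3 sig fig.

Treat the section as a set of non-overlapping primitives; coordinates are from the bounding-box lower-left.
Web: 1 × 27, A = 27 cm², x = 0.5 cm, Ī = 2.25 cm⁴.
Top flange (beyond web): 4.5 × 1.4, A = 6.3 cm², x = 3.25 cm, Ī = 10.631 cm⁴.
Bottom flange (beyond web): 4.5 × 1.4, A = 6.3 cm², x = 3.25 cm, Ī = 10.631 cm⁴.
Centroid: x̄ = ΣA·x / ΣA = 1.375 cm.
Transfer each piece to the vertical centroidal axis using Ī + A·d² with d = x − 1.375:
  web: d = -0.875 cm → contributes +22.922 cm⁴
  top flange (beyond web): d = 1.875 cm → contributes +32.78 cm⁴
  bottom flange (beyond web): d = 1.875 cm → contributes +32.78 cm⁴
Total I = 88.481 cm⁴.
Extreme fibre distance c = 4.125 cm; S = I/c = 21.45 cm³.

S_y ≈ 21.5 cm³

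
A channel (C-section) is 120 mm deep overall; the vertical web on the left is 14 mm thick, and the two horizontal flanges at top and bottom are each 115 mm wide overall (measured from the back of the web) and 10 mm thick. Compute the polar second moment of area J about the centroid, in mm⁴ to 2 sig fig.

J ≈ 1.3 × 10⁷ mm⁴

Treat the section as a set of non-overlapping primitives; coordinates are from the bounding-box lower-left.
Web: 14 × 120, A = 1 680 mm², y = 60 mm, Ī = 2 016 000 mm⁴.
Top flange (beyond web): 101 × 10, A = 1 010 mm², y = 115 mm, Ī = 8 417 mm⁴.
Bottom flange (beyond web): 101 × 10, A = 1 010 mm², y = 5 mm, Ī = 8 417 mm⁴.
By symmetry the centroid is at mid-height, ȳ = 60 mm.
Transfer each piece to the centroidal x-axis using Ī + A·d² with d = y − 60:
  web: d = 0 mm → contributes +2 016 000 mm⁴
  top flange (beyond web): d = 55 mm → contributes +3 063 667 mm⁴
  bottom flange (beyond web): d = -55 mm → contributes +3 063 667 mm⁴
Total I = 8 143 333 mm⁴.
For the y-axis: x̄ = 38.39 mm.
Repeating about the centroidal y-axis gives I_y = 4 777 065 mm⁴.
Polar second moment: J = I_x + I_y = 12 920 398 mm⁴.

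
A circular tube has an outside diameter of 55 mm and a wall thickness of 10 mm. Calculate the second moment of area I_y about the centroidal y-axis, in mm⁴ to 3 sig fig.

Split into non-overlapping primitives; take the origin at the lower-left of the bounding box.
Outer circle: ⌀55, A = 2375.8 mm², x = 27.5 mm, Ī = 449 180 mm⁴.
Bore (subtracted): ⌀35, A = 962.11 mm², x = 27.5 mm, Ī = 73 662 mm⁴.
By symmetry the centroid is at mid-width, x̄ = 27.5 mm.
All pieces are centred on the centroidal y-axis, so I = ΣĪ (holes subtracted) = 375 518 mm⁴.

I_y ≈ 3.76 × 10⁵ mm⁴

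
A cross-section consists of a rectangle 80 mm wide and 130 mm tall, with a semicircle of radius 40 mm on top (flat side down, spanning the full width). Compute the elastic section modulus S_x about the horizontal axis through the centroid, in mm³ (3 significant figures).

Treat the section as a set of non-overlapping primitives; coordinates are from the bounding-box lower-left.
Rectangular body: 80 × 130, A = 10 400 mm², y = 65 mm, Ī = 14 646 667 mm⁴.
Semicircular cap: semicircle r = 40, A = 2513.3 mm², y = 146.98 mm, Ī = 280 978 mm⁴.
Centroid: ȳ = ΣA·y / ΣA = 80.955 mm.
Transfer each piece to the horizontal axis through the centroid using Ī + A·d² with d = y − 80.955:
  rectangular body: d = -15.955 mm → contributes +17 294 065 mm⁴
  semicircular cap: d = 66.022 mm → contributes +11 235 989 mm⁴
Total I = 28 530 055 mm⁴.
Extreme fibre distance c = 89.045 mm; S = I/c = 320 400 mm³.

S_x ≈ 3.20 × 10⁵ mm³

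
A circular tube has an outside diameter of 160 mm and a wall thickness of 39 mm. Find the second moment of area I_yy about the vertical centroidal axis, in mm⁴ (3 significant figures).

Decompose the section into non-overlapping parts with the origin at the bottom-left of its bounding rectangle.
Outer circle: ⌀160, A = 20 106 mm², x = 80 mm, Ī = 32 169 909 mm⁴.
Bore (subtracted): ⌀82, A = 5 281 mm², x = 80 mm, Ī = 2 219 347 mm⁴.
By symmetry the centroid is at mid-width, x̄ = 80 mm.
All pieces are centred on the vertical centroidal axis, so I = ΣĪ (holes subtracted) = 29 950 561 mm⁴.

I_yy ≈ 3.00 × 10⁷ mm⁴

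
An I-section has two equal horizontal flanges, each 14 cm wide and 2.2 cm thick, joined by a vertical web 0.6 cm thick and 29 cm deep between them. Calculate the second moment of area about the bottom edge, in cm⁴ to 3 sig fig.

I_base ≈ 3.83 × 10⁴ cm⁴

Decompose the section into non-overlapping parts with the origin at the bottom-left of its bounding rectangle.
Bottom flange: 14 × 2.2, A = 30.8 cm², y = 1.1 cm, Ī = 12.423 cm⁴.
Web: 0.6 × 29, A = 17.4 cm², y = 16.7 cm, Ī = 1219.5 cm⁴.
Top flange: 14 × 2.2, A = 30.8 cm², y = 32.3 cm, Ī = 12.423 cm⁴.
Transfer each piece to a horizontal axis along the bottom face using Ī + A·d² with d = y − 0:
  bottom flange: d = 1.1 cm → contributes +49.691 cm⁴
  web: d = 16.7 cm → contributes +6072.1 cm⁴
  top flange: d = 32.3 cm → contributes +32 146 cm⁴
Total I = 38 268 cm⁴.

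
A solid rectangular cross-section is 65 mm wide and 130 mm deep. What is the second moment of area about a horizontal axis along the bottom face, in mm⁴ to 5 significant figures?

The section: 65 × 130, A = 8 450 mm², y = 65 mm, Ī = 11 900 417 mm⁴.
Transfer it to a horizontal axis along the bottom face using Ī + A·d² with d = y − 0:
  the section: d = 65 mm → contributes +47 601 667 mm⁴
Total I = 47 601 667 mm⁴.

I_base ≈ 4.7602 × 10⁷ mm⁴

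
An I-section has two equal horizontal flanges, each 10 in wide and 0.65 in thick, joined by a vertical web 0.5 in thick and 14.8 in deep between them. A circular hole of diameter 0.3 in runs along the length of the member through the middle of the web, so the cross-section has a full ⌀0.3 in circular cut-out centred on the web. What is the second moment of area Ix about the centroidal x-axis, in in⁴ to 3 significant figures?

Ix ≈ 911 in⁴

Break the section into simple shapes (no overlaps), measuring from the bottom-left corner of the bounding box.
Bottom flange: 10 × 0.65, A = 6.5 in², y = 0.325 in, Ī = 0.22885 in⁴.
Web: 0.5 × 14.8, A = 7.4 in², y = 8.05 in, Ī = 135.07 in⁴.
Top flange: 10 × 0.65, A = 6.5 in², y = 15.775 in, Ī = 0.22885 in⁴.
Hole (subtracted): ⌀0.3, A = 0.070686 in², y = 8.05 in, Ī = 0.00039761 in⁴.
By symmetry the centroid is at mid-height, ȳ = 8.05 in.
Transfer each piece to the centroidal x-axis using Ī + A·d² with d = y − 8.05:
  bottom flange: d = -7.725 in → contributes +388.12 in⁴
  web: d = 0 in → contributes +135.07 in⁴
  top flange: d = 7.725 in → contributes +388.12 in⁴
  hole: d = 0 in → contributes −0.00039761 in⁴
Total I = 911.32 in⁴.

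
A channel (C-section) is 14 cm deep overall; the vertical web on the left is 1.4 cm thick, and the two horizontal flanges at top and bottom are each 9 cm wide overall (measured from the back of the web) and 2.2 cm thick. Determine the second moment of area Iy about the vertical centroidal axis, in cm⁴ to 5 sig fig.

Split into non-overlapping primitives; take the origin at the lower-left of the bounding box.
Web: 1.4 × 14, A = 19.6 cm², x = 0.7 cm, Ī = 3.201333 cm⁴.
Top flange (beyond web): 7.6 × 2.2, A = 16.72 cm², x = 5.2 cm, Ī = 80.47893 cm⁴.
Bottom flange (beyond web): 7.6 × 2.2, A = 16.72 cm², x = 5.2 cm, Ī = 80.47893 cm⁴.
Centroid: x̄ = ΣA·x / ΣA = 3.537104 cm.
Transfer each piece to the vertical centroidal axis using Ī + A·d² with d = x − 3.537104:
  web: d = -2.837104 cm → contributes +160.9649 cm⁴
  top flange (beyond web): d = 1.662896 cm → contributes +126.7135 cm⁴
  bottom flange (beyond web): d = 1.662896 cm → contributes +126.7135 cm⁴
Total I = 414.3918 cm⁴.

Iy ≈ 414.39 cm⁴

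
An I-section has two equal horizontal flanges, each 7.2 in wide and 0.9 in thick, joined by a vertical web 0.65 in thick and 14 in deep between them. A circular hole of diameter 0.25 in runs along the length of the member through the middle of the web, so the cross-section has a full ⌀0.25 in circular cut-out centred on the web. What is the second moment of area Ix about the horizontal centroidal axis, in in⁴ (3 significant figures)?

Treat the section as a set of non-overlapping primitives; coordinates are from the bounding-box lower-left.
Bottom flange: 7.2 × 0.9, A = 6.48 in², y = 0.45 in, Ī = 0.4374 in⁴.
Web: 0.65 × 14, A = 9.1 in², y = 7.9 in, Ī = 148.63 in⁴.
Top flange: 7.2 × 0.9, A = 6.48 in², y = 15.35 in, Ī = 0.4374 in⁴.
Hole (subtracted): ⌀0.25, A = 0.049087 in², y = 7.9 in, Ī = 0.00019175 in⁴.
By symmetry the centroid is at mid-height, ȳ = 7.9 in.
Transfer each piece to the horizontal centroidal axis using Ī + A·d² with d = y − 7.9:
  bottom flange: d = -7.45 in → contributes +360.09 in⁴
  web: d = 0 in → contributes +148.63 in⁴
  top flange: d = 7.45 in → contributes +360.09 in⁴
  hole: d = 0 in → contributes −0.00019175 in⁴
Total I = 868.82 in⁴.

Ix ≈ 869 in⁴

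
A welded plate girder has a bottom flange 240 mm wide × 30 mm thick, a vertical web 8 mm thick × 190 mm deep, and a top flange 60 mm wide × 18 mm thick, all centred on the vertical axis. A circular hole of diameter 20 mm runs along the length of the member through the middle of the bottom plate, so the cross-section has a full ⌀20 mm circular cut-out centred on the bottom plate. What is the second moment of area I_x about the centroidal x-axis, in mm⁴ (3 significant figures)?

Break the section into simple shapes (no overlaps), measuring from the bottom-left corner of the bounding box.
Bottom plate: 240 × 30, A = 7 200 mm², y = 15 mm, Ī = 540 000 mm⁴.
Web plate: 8 × 190, A = 1 520 mm², y = 125 mm, Ī = 4 572 667 mm⁴.
Top plate: 60 × 18, A = 1 080 mm², y = 229 mm, Ī = 29 160 mm⁴.
Hole (subtracted): ⌀20, A = 314.16 mm², y = 15 mm, Ī = 7 854 mm⁴.
Centroid: ȳ = ΣA·y / ΣA = 56.991 mm.
Transfer each piece to the centroidal x-axis using Ī + A·d² with d = y − 56.991:
  bottom plate: d = -41.991 mm → contributes +13 235 361 mm⁴
  web plate: d = 68.009 mm → contributes +11 603 006 mm⁴
  top plate: d = 172.01 mm → contributes +31 983 221 mm⁴
  hole: d = -41.991 mm → contributes −561 794 mm⁴
Total I = 56 259 795 mm⁴.

I_x ≈ 5.63 × 10⁷ mm⁴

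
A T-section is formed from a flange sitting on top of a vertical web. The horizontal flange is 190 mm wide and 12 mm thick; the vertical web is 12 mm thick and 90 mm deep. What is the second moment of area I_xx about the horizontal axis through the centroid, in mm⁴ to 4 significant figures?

Decompose the section into non-overlapping parts with the origin at the bottom-left of its bounding rectangle.
Flange: 190 × 12, A = 2 280 mm², y = 96 mm, Ī = 27 360 mm⁴.
Web: 12 × 90, A = 1 080 mm², y = 45 mm, Ī = 729 000 mm⁴.
Centroid: ȳ = ΣA·y / ΣA = 79.6071 mm.
Transfer each piece to the horizontal axis through the centroid using Ī + A·d² with d = y − 79.6071:
  flange: d = 16.3929 mm → contributes +640 055 mm⁴
  web: d = -34.6071 mm → contributes +2 022 467 mm⁴
Total I = 2 662 521 mm⁴.

I_xx ≈ 2.663 × 10⁶ mm⁴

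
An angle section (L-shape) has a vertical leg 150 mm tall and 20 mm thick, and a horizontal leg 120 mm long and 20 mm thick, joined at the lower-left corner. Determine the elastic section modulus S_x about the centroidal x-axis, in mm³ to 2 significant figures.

S_x ≈ 1.1 × 10⁵ mm³

Treat the section as a set of non-overlapping primitives; coordinates are from the bounding-box lower-left.
Vertical leg: 20 × 150, A = 3 000 mm², y = 75 mm, Ī = 5 625 000 mm⁴.
Horizontal leg (remainder): 100 × 20, A = 2 000 mm², y = 10 mm, Ī = 66 667 mm⁴.
Centroid: ȳ = ΣA·y / ΣA = 49 mm.
Transfer each piece to the centroidal x-axis using Ī + A·d² with d = y − 49:
  vertical leg: d = 26 mm → contributes +7 653 000 mm⁴
  horizontal leg (remainder): d = -39 mm → contributes +3 108 667 mm⁴
Total I = 10 761 667 mm⁴.
Extreme fibre distance c = 101 mm; S = I/c = 106 551 mm³.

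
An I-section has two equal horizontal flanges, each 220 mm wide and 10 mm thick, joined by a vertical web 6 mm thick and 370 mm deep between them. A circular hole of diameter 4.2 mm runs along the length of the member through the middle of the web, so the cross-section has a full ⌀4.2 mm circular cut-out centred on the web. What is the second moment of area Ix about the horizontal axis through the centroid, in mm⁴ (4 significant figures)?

Ix ≈ 1.842 × 10⁸ mm⁴

Decompose the section into non-overlapping parts with the origin at the bottom-left of its bounding rectangle.
Bottom flange: 220 × 10, A = 2 200 mm², y = 5 mm, Ī = 18333.3 mm⁴.
Web: 6 × 370, A = 2 220 mm², y = 195 mm, Ī = 25 326 500 mm⁴.
Top flange: 220 × 10, A = 2 200 mm², y = 385 mm, Ī = 18333.3 mm⁴.
Hole (subtracted): ⌀4.2, A = 13.8544 mm², y = 195 mm, Ī = 15.2745 mm⁴.
By symmetry the centroid is at mid-height, ȳ = 195 mm.
Transfer each piece to the horizontal axis through the centroid using Ī + A·d² with d = y − 195:
  bottom flange: d = -190 mm → contributes +79 438 333 mm⁴
  web: d = 0 mm → contributes +25 326 500 mm⁴
  top flange: d = 190 mm → contributes +79 438 333 mm⁴
  hole: d = 0 mm → contributes −15.2745 mm⁴
Total I = 184 203 151 mm⁴.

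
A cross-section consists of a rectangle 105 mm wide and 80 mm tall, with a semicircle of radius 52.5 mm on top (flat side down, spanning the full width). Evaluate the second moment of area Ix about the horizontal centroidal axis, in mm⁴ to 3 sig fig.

Ix ≈ 1.64 × 10⁷ mm⁴

Split into non-overlapping primitives; take the origin at the lower-left of the bounding box.
Rectangular body: 105 × 80, A = 8 400 mm², y = 40 mm, Ī = 4 480 000 mm⁴.
Semicircular cap: semicircle r = 52.5, A = 4329.5 mm², y = 102.28 mm, Ī = 833 814 mm⁴.
Centroid: ȳ = ΣA·y / ΣA = 61.183 mm.
Transfer each piece to the horizontal centroidal axis using Ī + A·d² with d = y − 61.183:
  rectangular body: d = -21.183 mm → contributes +8 249 241 mm⁴
  semicircular cap: d = 41.099 mm → contributes +8 146 799 mm⁴
Total I = 16 396 040 mm⁴.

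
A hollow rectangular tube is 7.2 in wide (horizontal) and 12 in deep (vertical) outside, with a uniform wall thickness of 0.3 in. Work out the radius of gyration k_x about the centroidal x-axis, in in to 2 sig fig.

k_x ≈ 4.5 in

Treat the section as a set of non-overlapping primitives; coordinates are from the bounding-box lower-left.
Outer rectangle: 7.2 × 12, A = 86.4 in², y = 6 in, Ī = 1 037 in⁴.
Inner void (subtracted): 6.6 × 11.4, A = 75.24 in², y = 6 in, Ī = 814.8 in⁴.
By symmetry the centroid is at mid-height, ȳ = 6 in.
All pieces are centred on the centroidal x-axis, so I = ΣĪ (holes subtracted) = 222 in⁴.
Radius of gyration: k = √(I/A) = √(222 / 11.16) = 4.46 in.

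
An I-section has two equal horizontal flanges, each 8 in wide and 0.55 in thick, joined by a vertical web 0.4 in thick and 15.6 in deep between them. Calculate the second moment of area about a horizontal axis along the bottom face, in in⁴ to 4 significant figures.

Treat the section as a set of non-overlapping primitives; coordinates are from the bounding-box lower-left.
Bottom flange: 8 × 0.55, A = 4.4 in², y = 0.275 in, Ī = 0.110917 in⁴.
Web: 0.4 × 15.6, A = 6.24 in², y = 8.35 in, Ī = 126.547 in⁴.
Top flange: 8 × 0.55, A = 4.4 in², y = 16.425 in, Ī = 0.110917 in⁴.
Transfer each piece to a horizontal axis along the bottom face using Ī + A·d² with d = y − 0:
  bottom flange: d = 0.275 in → contributes +0.443667 in⁴
  web: d = 8.35 in → contributes +561.616 in⁴
  top flange: d = 16.425 in → contributes +1187.15 in⁴
Total I = 1749.2 in⁴.

I_base ≈ 1749 in⁴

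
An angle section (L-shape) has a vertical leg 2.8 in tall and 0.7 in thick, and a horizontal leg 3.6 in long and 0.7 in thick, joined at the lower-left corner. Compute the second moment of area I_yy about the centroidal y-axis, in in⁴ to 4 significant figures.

I_yy ≈ 4.734 in⁴

Decompose the section into non-overlapping parts with the origin at the bottom-left of its bounding rectangle.
Vertical leg: 0.7 × 2.8, A = 1.96 in², x = 0.35 in, Ī = 0.0800333 in⁴.
Horizontal leg (remainder): 2.9 × 0.7, A = 2.03 in², x = 2.15 in, Ī = 1.42269 in⁴.
Centroid: x̄ = ΣA·x / ΣA = 1.26579 in.
Transfer each piece to the centroidal y-axis using Ī + A·d² with d = x − 1.26579:
  vertical leg: d = -0.915789 in → contributes +1.72383 in⁴
  horizontal leg (remainder): d = 0.884211 in → contributes +3.0098 in⁴
Total I = 4.73363 in⁴.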